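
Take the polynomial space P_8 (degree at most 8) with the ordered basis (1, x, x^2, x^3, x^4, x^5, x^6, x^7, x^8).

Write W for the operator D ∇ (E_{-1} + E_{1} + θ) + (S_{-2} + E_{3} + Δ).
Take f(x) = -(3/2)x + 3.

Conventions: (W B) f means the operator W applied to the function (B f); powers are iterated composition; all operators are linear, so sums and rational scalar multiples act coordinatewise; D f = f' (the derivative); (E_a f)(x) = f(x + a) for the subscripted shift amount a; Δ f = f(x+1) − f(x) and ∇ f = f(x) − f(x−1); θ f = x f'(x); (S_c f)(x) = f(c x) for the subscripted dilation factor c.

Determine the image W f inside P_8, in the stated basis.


the result is g(x) = (3/2)x

E_{-1} f = -(3/2)x + 9/2
E_{1} f = -(3/2)x + 3/2
θ f = -(3/2)x
(E_{-1} + E_{1} + θ) f = -(9/2)x + 6
∇ (E_{-1} + E_{1} + θ) f = -9/2
D ∇ (E_{-1} + E_{1} + θ) f = 0
S_{-2} f = 3x + 3
E_{3} f = -(3/2)x - 3/2
Δ f = -3/2
(S_{-2} + E_{3} + Δ) f = (3/2)x
(D ∇ (E_{-1} + E_{1} + θ) + (S_{-2} + E_{3} + Δ)) f = (3/2)x


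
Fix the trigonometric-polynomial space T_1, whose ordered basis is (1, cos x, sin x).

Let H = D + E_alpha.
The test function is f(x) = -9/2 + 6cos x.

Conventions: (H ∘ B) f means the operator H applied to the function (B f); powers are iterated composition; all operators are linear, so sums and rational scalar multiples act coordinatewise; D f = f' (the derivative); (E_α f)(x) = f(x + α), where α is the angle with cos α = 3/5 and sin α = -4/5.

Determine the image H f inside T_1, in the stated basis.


g(x) = -9/2 + (18/5)cos x - (6/5)sin x

D f = -6sin x
E_alpha f = -9/2 + (18/5)cos x + (24/5)sin x
(D + E_alpha) f = -9/2 + (18/5)cos x - (6/5)sin x


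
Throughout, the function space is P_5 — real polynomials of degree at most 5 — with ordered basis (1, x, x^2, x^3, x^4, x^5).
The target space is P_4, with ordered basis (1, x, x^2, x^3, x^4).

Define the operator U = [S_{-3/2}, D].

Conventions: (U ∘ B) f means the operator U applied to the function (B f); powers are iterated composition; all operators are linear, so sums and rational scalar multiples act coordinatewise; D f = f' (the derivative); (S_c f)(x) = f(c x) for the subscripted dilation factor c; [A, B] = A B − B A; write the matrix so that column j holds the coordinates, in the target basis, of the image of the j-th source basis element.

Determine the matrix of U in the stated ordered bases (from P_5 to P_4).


the matrix is [[0, 5/2, 0, 0, 0, 0]; [0, 0, -15/2, 0, 0, 0]; [0, 0, 0, 135/8, 0, 0]; [0, 0, 0, 0, -135/4, 0]; [0, 0, 0, 0, 0, 2025/32]] (rows listed top to bottom)

image of 1: 0
image of x: 5/2
image of x^2: -(15/2)x
image of x^3: (135/8)x^2
image of x^4: -(135/4)x^3
image of x^5: (2025/32)x^4
each image's coordinates form column j of the matrix


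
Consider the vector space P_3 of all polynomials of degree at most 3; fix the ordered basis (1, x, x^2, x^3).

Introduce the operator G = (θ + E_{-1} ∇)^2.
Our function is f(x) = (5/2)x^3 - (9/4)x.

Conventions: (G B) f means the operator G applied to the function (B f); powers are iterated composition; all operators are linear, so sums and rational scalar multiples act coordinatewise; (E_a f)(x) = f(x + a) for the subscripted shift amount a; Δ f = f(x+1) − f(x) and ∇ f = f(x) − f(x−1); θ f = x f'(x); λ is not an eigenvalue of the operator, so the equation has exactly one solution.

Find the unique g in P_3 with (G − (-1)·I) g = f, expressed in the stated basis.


the result is g(x) = (1/4)x^3 - (3/4)x^2 + (39/8)x - 69/8

write g with unknown coordinates in the stated basis and equate coefficients in (G − (-1)·I) g = f
solving from the highest basis element down gives g = (1/4)x^3 - (3/4)x^2 + (39/8)x - 69/8
check: G g = (9/4)x^3 + (3/4)x^2 - (57/8)x + 69/8
so G g − (-1)·g = (5/2)x^3 - (9/4)x = f ✓


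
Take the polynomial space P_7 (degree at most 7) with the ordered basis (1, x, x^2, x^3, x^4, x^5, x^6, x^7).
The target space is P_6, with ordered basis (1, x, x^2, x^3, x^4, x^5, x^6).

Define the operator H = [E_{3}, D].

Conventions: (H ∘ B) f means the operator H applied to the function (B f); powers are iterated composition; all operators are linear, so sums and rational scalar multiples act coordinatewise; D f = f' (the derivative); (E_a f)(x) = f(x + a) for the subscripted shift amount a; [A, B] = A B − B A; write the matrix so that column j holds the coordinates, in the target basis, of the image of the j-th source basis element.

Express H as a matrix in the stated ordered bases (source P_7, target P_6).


the matrix is [[0, 0, 0, 0, 0, 0, 0, 0]; [0, 0, 0, 0, 0, 0, 0, 0]; [0, 0, 0, 0, 0, 0, 0, 0]; [0, 0, 0, 0, 0, 0, 0, 0]; [0, 0, 0, 0, 0, 0, 0, 0]; [0, 0, 0, 0, 0, 0, 0, 0]; [0, 0, 0, 0, 0, 0, 0, 0]] (rows listed top to bottom)

image of 1: 0
image of x: 0
image of x^2: 0
image of x^3: 0
image of x^4: 0
image of x^5: 0
image of x^6: 0
image of x^7: 0
each image's coordinates form column j of the matrix


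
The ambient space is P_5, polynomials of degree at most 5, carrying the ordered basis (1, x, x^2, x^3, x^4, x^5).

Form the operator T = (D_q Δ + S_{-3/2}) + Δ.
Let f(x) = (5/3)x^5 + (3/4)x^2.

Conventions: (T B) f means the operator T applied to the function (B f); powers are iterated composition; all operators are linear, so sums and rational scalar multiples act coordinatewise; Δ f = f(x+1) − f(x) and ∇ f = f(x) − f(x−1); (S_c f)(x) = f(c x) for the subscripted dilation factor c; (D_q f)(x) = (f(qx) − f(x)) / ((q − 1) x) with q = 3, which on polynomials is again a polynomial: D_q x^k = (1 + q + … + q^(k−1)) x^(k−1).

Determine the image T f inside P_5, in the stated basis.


the result is g(x) = -(405/32)x^5 + (25/3)x^4 + 350x^3 + (11281/48)x^2 + (153/2)x + 49/4

Δ f = (25/3)x^4 + (50/3)x^3 + (50/3)x^2 + (59/6)x + 29/12
D_q Δ f = (1000/3)x^3 + (650/3)x^2 + (200/3)x + 59/6
S_{-3/2} f = -(405/32)x^5 + (27/16)x^2
(D_q Δ + S_{-3/2}) f = -(405/32)x^5 + (1000/3)x^3 + (10481/48)x^2 + (200/3)x + 59/6
Δ f = (25/3)x^4 + (50/3)x^3 + (50/3)x^2 + (59/6)x + 29/12
((D_q Δ + S_{-3/2}) + Δ) f = -(405/32)x^5 + (25/3)x^4 + 350x^3 + (11281/48)x^2 + (153/2)x + 49/4


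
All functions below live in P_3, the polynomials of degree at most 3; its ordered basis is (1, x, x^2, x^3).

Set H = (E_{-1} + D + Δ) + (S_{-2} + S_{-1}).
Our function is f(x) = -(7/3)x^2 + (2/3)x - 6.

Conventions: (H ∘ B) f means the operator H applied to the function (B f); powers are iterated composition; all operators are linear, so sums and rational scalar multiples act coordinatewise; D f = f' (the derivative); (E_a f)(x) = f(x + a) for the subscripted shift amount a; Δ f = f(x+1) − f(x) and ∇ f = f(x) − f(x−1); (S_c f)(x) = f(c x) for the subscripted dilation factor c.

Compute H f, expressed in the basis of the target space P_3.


the image equals g(x) = -14x^2 - 6x - 22

E_{-1} f = -(7/3)x^2 + (16/3)x - 9
D f = -(14/3)x + 2/3
Δ f = -(14/3)x - 5/3
(E_{-1} + D + Δ) f = -(7/3)x^2 - 4x - 10
S_{-2} f = -(28/3)x^2 - (4/3)x - 6
S_{-1} f = -(7/3)x^2 - (2/3)x - 6
(S_{-2} + S_{-1}) f = -(35/3)x^2 - 2x - 12
((E_{-1} + D + Δ) + (S_{-2} + S_{-1})) f = -14x^2 - 6x - 22


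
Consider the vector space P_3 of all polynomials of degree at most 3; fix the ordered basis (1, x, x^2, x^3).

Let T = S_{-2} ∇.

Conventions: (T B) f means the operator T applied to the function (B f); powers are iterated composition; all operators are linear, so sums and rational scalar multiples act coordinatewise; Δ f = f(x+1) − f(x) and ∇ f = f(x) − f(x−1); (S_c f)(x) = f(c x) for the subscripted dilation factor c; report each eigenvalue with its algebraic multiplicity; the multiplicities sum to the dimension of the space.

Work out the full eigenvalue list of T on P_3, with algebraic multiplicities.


image of 1: 0
image of x: 1
image of x^2: -4x - 1
image of x^3: 12x^2 + 6x + 1
the matrix is upper triangular; its diagonal is (0, 0, 0, 0)
for a triangular matrix the eigenvalues are the diagonal entries, with algebraic multiplicity their repetition count

λ = 0 (multiplicity 4)


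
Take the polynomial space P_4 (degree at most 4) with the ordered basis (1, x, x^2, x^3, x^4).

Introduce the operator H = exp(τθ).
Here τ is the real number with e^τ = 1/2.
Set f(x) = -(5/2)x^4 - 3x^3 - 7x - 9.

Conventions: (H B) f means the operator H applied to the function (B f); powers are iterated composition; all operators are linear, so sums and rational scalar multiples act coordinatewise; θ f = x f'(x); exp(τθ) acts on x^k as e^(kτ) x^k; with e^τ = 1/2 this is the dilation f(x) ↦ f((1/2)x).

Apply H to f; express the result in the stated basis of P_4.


exp(τθ) x^k = e^(kτ) x^k; with e^τ = 1/2 this sends x^k to (1/2)^k x^k
x ↦ 1/2 x
x^3 ↦ 1/8 x^3
x^4 ↦ 1/16 x^4
applying this coordinatewise to f: exp(τθ) f = -(5/32)x^4 - (3/8)x^3 - (7/2)x - 9

the image equals g(x) = -(5/32)x^4 - (3/8)x^3 - (7/2)x - 9


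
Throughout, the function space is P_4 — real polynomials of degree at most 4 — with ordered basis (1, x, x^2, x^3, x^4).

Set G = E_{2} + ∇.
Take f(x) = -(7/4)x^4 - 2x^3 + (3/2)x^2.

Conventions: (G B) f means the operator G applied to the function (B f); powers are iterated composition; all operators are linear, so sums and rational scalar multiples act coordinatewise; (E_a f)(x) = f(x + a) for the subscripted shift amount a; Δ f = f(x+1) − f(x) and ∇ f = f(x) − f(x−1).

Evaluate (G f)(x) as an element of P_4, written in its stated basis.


the result is g(x) = -(7/4)x^4 - 23x^3 - 48x^2 - 72x - 159/4

E_{2} f = -(7/4)x^4 - 16x^3 - (105/2)x^2 - 74x - 38
∇ f = -7x^3 + (9/2)x^2 + 2x - 7/4
(E_{2} + ∇) f = -(7/4)x^4 - 23x^3 - 48x^2 - 72x - 159/4


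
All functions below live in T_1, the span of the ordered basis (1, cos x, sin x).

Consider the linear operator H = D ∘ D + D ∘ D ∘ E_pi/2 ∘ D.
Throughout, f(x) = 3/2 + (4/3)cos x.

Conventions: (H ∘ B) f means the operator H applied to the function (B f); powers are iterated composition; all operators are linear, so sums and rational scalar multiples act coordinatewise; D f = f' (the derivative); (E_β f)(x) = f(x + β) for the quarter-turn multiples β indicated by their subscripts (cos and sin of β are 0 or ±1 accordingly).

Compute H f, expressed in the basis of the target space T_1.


the result is g(x) = 0

D f = -(4/3)sin x
D D f = -(4/3)cos x
D f = -(4/3)sin x
E_pi/2 D f = -(4/3)cos x
D E_pi/2 D f = (4/3)sin x
D (D ∘ E_pi/2 ∘ D) f = (4/3)cos x
(D ∘ D + D ∘ D ∘ E_pi/2 ∘ D) f = 0


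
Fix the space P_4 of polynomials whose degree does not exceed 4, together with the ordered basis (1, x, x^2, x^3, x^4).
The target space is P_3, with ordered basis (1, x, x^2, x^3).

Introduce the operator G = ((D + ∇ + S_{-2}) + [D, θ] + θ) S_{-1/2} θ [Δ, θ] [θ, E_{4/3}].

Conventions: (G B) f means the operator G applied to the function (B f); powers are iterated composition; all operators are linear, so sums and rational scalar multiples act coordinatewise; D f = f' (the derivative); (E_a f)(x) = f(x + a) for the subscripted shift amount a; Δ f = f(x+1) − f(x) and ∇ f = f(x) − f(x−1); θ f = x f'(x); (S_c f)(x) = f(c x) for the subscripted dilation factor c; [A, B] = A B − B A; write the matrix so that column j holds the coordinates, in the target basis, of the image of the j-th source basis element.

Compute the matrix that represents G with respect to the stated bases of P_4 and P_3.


image of 1: 0
image of x: 0
image of x^2: 0
image of x^3: -4x + 12
image of x^4: -48x^2 - (256/3)x + 120
each image's coordinates form column j of the matrix

the matrix is [[0, 0, 0, 12, 120]; [0, 0, 0, -4, -256/3]; [0, 0, 0, 0, -48]; [0, 0, 0, 0, 0]] (rows listed top to bottom)


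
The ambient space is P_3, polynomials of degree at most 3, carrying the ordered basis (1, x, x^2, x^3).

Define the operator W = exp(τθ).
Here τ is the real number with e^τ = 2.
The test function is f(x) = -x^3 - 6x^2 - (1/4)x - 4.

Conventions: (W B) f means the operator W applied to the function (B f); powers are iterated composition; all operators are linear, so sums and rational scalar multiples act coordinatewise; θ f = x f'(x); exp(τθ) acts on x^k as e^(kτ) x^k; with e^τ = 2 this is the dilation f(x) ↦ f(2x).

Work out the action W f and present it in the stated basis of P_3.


the image equals g(x) = -8x^3 - 24x^2 - (1/2)x - 4

exp(τθ) x^k = e^(kτ) x^k; with e^τ = 2 this sends x^k to 2^k x^k
x ↦ 2 x
x^2 ↦ 4 x^2
x^3 ↦ 8 x^3
applying this coordinatewise to f: exp(τθ) f = -8x^3 - 24x^2 - (1/2)x - 4


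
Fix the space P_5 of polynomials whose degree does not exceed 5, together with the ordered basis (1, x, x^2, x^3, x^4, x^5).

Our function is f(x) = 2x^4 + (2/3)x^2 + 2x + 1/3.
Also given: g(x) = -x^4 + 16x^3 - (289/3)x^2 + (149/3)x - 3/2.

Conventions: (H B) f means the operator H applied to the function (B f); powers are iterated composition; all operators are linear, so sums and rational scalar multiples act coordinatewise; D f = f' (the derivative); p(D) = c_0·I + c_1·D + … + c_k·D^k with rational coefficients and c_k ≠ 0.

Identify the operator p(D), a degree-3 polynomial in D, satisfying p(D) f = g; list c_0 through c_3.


D^0 f = 2x^4 + (2/3)x^2 + 2x + 1/3
D^1 f = 8x^3 + (4/3)x + 2
D^2 f = 24x^2 + 4/3
D^3 f = 48x
matching coefficients of g against c_0 f + c_1 Df + … from the top degree down determines the c_i
solution: c_0 = -1/2, c_1 = 2, c_2 = -4, c_3 = 1

c_0 = -1/2, c_1 = 2, c_2 = -4, c_3 = 1


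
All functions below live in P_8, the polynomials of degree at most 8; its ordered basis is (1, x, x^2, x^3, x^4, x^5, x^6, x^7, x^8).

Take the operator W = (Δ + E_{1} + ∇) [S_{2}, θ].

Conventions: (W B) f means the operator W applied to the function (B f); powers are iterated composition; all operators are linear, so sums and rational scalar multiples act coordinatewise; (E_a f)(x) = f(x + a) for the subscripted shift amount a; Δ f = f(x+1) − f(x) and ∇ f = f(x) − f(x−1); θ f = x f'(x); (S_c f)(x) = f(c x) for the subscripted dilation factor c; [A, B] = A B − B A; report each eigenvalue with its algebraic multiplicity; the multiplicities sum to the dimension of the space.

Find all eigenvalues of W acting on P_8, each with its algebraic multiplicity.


image of 1: 0
image of x: 0
image of x^2: 0
image of x^3: 0
image of x^4: 0
image of x^5: 0
image of x^6: 0
image of x^7: 0
image of x^8: 0
the matrix is upper triangular; its diagonal is (0, 0, 0, 0, 0, 0, 0, 0, 0)
for a triangular matrix the eigenvalues are the diagonal entries, with algebraic multiplicity their repetition count

λ = 0 (multiplicity 9)


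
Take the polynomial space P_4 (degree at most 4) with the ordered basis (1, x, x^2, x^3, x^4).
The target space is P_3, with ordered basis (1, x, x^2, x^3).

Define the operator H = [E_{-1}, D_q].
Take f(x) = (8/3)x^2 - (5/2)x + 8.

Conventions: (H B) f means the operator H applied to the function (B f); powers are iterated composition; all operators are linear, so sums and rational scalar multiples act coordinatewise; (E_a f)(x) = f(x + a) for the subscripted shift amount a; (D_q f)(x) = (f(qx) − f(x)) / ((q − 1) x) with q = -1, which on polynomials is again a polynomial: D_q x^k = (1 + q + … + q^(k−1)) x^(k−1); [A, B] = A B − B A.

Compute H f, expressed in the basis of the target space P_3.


the image equals g(x) = 16/3

D_q f = -5/2
E_{-1} D_q f = -5/2
E_{-1} f = (8/3)x^2 - (47/6)x + 79/6
D_q E_{-1} f = -47/6
[E_{-1}, D_q] f = 16/3


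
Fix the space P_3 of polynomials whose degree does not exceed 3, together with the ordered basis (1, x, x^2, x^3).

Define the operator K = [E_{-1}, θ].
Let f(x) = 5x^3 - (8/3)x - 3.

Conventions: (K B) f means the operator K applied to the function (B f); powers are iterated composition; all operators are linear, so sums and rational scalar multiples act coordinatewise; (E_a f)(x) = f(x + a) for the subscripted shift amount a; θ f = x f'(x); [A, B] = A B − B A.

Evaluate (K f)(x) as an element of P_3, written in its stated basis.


the image equals g(x) = -15x^2 + 30x - 37/3

θ f = 15x^3 - (8/3)x
E_{-1} θ f = 15x^3 - 45x^2 + (127/3)x - 37/3
E_{-1} f = 5x^3 - 15x^2 + (37/3)x - 16/3
θ E_{-1} f = 15x^3 - 30x^2 + (37/3)x
[E_{-1}, θ] f = -15x^2 + 30x - 37/3


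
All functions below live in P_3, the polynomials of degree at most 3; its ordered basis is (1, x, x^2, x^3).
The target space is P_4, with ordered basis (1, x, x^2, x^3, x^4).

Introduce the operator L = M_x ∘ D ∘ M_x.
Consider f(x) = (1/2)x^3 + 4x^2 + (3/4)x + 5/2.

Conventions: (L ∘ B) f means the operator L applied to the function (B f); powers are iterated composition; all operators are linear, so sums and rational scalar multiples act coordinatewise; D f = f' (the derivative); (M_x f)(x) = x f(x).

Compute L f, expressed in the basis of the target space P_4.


the image equals g(x) = 2x^4 + 12x^3 + (3/2)x^2 + (5/2)x

M_x f = (1/2)x^4 + 4x^3 + (3/4)x^2 + (5/2)x
D M_x f = 2x^3 + 12x^2 + (3/2)x + 5/2
M_x D M_x f = 2x^4 + 12x^3 + (3/2)x^2 + (5/2)x


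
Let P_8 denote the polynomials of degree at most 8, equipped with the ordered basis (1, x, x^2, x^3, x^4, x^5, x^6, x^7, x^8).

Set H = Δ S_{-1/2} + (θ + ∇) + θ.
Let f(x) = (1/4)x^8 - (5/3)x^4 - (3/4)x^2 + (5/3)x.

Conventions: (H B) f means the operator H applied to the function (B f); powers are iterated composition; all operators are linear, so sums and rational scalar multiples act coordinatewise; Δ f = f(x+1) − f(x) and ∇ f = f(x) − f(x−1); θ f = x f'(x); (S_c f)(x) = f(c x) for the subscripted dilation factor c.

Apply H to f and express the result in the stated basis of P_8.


S_{-1/2} f = (1/1024)x^8 - (5/48)x^4 - (3/16)x^2 - (5/6)x
Δ S_{-1/2} f = (1/128)x^7 + (7/256)x^6 + (7/128)x^5 + (35/512)x^4 - (139/384)x^3 - (153/256)x^2 - (301/384)x - 1151/1024
θ f = 2x^8 - (20/3)x^4 - (3/2)x^2 + (5/3)x
∇ f = 2x^7 - 7x^6 + 14x^5 - (35/2)x^4 + (22/3)x^3 + 3x^2 - (37/6)x + 23/6
(θ + ∇) f = 2x^8 + 2x^7 - 7x^6 + 14x^5 - (145/6)x^4 + (22/3)x^3 + (3/2)x^2 - (9/2)x + 23/6
θ f = 2x^8 - (20/3)x^4 - (3/2)x^2 + (5/3)x
(Δ S_{-1/2} + (θ + ∇) + θ) f = 4x^8 + (257/128)x^7 - (1785/256)x^6 + (1799/128)x^5 - (47255/1536)x^4 + (2677/384)x^3 - (153/256)x^2 - (463/128)x + 8323/3072

the result is g(x) = 4x^8 + (257/128)x^7 - (1785/256)x^6 + (1799/128)x^5 - (47255/1536)x^4 + (2677/384)x^3 - (153/256)x^2 - (463/128)x + 8323/3072


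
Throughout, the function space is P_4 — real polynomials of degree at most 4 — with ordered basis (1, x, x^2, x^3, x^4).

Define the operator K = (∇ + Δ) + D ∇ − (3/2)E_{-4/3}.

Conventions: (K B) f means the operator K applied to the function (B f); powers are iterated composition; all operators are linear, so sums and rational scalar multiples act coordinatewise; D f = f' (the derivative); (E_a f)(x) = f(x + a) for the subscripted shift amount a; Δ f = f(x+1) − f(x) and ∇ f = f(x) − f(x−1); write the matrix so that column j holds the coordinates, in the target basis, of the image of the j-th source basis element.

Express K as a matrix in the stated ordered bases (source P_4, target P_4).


the matrix is [[-3/2, 4, -2/3, 23/9, -20/27]; [0, -3/2, 8, -2, 92/9]; [0, 0, -3/2, 12, -4]; [0, 0, 0, -3/2, 16]; [0, 0, 0, 0, -3/2]] (rows listed top to bottom)

image of 1: -3/2
image of x: -(3/2)x + 4
image of x^2: -(3/2)x^2 + 8x - 2/3
image of x^3: -(3/2)x^3 + 12x^2 - 2x + 23/9
image of x^4: -(3/2)x^4 + 16x^3 - 4x^2 + (92/9)x - 20/27
each image's coordinates form column j of the matrix


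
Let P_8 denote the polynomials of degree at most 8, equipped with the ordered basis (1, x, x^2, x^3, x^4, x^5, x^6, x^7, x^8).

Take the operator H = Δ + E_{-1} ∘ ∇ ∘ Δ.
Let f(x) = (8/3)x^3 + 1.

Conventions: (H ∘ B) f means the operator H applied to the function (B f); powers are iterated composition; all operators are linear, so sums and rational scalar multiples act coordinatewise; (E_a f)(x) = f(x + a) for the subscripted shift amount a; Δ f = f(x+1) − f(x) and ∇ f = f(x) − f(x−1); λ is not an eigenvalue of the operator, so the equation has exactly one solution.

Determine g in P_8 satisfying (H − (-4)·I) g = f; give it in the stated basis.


write g with unknown coordinates in the stated basis and equate coefficients in (H − (-4)·I) g = f
solving from the highest basis element down gives g = (2/3)x^3 - (1/2)x^2 - (5/4)x + 85/48
check: H g = 2x^2 + 5x - 73/12
so H g − (-4)·g = (8/3)x^3 + 1 = f ✓

the result is g(x) = (2/3)x^3 - (1/2)x^2 - (5/4)x + 85/48


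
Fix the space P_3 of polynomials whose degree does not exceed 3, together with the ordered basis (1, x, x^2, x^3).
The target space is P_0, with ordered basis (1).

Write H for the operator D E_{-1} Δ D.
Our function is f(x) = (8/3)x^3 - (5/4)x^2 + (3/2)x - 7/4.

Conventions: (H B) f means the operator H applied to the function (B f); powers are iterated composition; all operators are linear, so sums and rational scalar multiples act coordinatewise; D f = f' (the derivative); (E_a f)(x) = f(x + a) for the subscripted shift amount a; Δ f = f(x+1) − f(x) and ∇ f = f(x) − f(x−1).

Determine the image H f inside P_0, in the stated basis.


the image equals g(x) = 16

D f = 8x^2 - (5/2)x + 3/2
Δ D f = 16x + 11/2
E_{-1} Δ D f = 16x - 21/2
D E_{-1} Δ D f = 16


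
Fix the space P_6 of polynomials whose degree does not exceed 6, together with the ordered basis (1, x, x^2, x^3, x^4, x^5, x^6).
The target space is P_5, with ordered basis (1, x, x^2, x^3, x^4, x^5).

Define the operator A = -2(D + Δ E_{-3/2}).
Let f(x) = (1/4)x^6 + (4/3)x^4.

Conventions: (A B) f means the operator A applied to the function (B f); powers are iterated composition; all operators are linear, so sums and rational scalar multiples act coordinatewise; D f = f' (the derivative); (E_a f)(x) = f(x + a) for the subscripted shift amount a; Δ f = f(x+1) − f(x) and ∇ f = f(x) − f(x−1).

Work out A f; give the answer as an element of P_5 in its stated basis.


the image equals g(x) = -6x^5 + 15x^4 - (323/6)x^3 + (139/2)x^2 - (2753/48)x + 913/48

D f = (3/2)x^5 + (16/3)x^3
E_{-3/2} f = (1/4)x^6 - (9/4)x^5 + (469/48)x^4 - (199/8)x^3 + (2367/64)x^2 - (1881/64)x + 2457/256
Δ E_{-3/2} f = (3/2)x^5 - (15/2)x^4 + (259/12)x^3 - (139/4)x^2 + (2753/96)x - 913/96
(D + Δ E_{-3/2}) f = 3x^5 - (15/2)x^4 + (323/12)x^3 - (139/4)x^2 + (2753/96)x - 913/96
(-2(D + Δ E_{-3/2})) f = -6x^5 + 15x^4 - (323/6)x^3 + (139/2)x^2 - (2753/48)x + 913/48


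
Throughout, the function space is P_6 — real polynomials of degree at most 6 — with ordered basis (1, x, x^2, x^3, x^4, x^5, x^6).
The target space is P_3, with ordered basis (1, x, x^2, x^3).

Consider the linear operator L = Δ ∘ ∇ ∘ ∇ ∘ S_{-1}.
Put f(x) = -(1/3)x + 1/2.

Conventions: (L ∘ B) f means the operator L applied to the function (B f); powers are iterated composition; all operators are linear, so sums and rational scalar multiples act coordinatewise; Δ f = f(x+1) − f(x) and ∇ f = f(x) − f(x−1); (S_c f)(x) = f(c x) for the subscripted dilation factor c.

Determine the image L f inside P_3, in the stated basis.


S_{-1} f = (1/3)x + 1/2
∇ S_{-1} f = 1/3
∇ ∇ S_{-1} f = 0
Δ ∇ ∇ S_{-1} f = 0

the image equals g(x) = 0


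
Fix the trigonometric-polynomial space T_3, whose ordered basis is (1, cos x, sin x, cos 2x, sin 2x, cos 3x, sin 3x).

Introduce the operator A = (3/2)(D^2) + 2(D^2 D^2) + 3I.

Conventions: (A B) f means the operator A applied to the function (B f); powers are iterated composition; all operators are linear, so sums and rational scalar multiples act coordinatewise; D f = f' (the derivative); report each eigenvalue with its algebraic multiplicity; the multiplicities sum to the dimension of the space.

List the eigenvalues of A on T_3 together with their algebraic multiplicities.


image of 1: 3
image of cos x: (7/2)cos x
image of sin x: (7/2)sin x
image of cos 2x: 29cos 2x
image of sin 2x: 29sin 2x
image of cos 3x: (303/2)cos 3x
image of sin 3x: (303/2)sin 3x
the matrix is diagonal; its diagonal is (3, 7/2, 7/2, 29, 29, 303/2, 303/2)
for a triangular matrix the eigenvalues are the diagonal entries, with algebraic multiplicity their repetition count

λ = 3 (multiplicity 1), λ = 7/2 (multiplicity 2), λ = 29 (multiplicity 2), λ = 303/2 (multiplicity 2)


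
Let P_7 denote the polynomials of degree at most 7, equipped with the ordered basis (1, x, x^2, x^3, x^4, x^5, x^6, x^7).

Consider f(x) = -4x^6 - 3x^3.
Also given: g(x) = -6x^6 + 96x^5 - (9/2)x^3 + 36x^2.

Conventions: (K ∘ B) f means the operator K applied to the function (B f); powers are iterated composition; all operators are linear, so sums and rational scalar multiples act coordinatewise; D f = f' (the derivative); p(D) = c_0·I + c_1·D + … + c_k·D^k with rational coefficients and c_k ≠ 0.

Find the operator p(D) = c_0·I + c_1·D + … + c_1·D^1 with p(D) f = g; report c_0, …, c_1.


D^0 f = -4x^6 - 3x^3
D^1 f = -24x^5 - 9x^2
matching coefficients of g against c_0 f + c_1 Df + … from the top degree down determines the c_i
solution: c_0 = 3/2, c_1 = -4

p(D) = (3/2)·I − 4·D, i.e. c_0 = 3/2, c_1 = -4


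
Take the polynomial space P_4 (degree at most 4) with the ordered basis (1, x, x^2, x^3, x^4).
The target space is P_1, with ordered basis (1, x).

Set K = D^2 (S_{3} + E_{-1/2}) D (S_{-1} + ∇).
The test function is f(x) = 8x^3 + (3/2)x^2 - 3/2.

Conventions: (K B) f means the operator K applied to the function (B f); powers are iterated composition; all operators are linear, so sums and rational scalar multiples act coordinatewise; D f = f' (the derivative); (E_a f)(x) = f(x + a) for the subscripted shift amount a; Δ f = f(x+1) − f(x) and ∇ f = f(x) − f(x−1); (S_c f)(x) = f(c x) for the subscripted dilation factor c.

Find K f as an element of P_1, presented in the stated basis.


the image equals g(x) = -480

S_{-1} f = -8x^3 + (3/2)x^2 - 3/2
∇ f = 24x^2 - 21x + 13/2
(S_{-1} + ∇) f = -8x^3 + (51/2)x^2 - 21x + 5
D (S_{-1} + ∇) f = -24x^2 + 51x - 21
S_{3} D (S_{-1} + ∇) f = -216x^2 + 153x - 21
E_{-1/2} D (S_{-1} + ∇) f = -24x^2 + 75x - 105/2
(S_{3} + E_{-1/2}) D (S_{-1} + ∇) f = -240x^2 + 228x - 147/2
D (S_{3} + E_{-1/2}) D (S_{-1} + ∇) f = -480x + 228
D D (S_{3} + E_{-1/2}) D (S_{-1} + ∇) f = -480


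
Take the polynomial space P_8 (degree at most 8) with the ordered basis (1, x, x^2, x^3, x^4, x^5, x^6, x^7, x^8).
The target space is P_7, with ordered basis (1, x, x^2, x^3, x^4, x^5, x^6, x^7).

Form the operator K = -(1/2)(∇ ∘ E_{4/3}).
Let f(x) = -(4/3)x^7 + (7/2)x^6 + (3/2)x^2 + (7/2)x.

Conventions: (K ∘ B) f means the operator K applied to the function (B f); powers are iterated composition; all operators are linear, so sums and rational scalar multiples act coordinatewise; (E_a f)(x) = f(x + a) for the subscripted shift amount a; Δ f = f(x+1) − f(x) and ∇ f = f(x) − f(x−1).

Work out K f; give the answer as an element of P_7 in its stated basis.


the image equals g(x) = (14/3)x^6 + (77/6)x^5 + (385/36)x^4 - (665/81)x^3 - (7679/324)x^2 - (4736/243)x - 68551/8748

E_{4/3} f = -(4/3)x^7 - (161/18)x^6 - (196/9)x^5 - (1400/81)x^4 + (4480/243)x^3 + (24025/486)x^2 + (190501/4374)x + 111602/6561
∇ E_{4/3} f = -(28/3)x^6 - (77/3)x^5 - (385/18)x^4 + (1330/81)x^3 + (7679/162)x^2 + (9472/243)x + 68551/4374
(-(1/2)(∇ ∘ E_{4/3})) f = (14/3)x^6 + (77/6)x^5 + (385/36)x^4 - (665/81)x^3 - (7679/324)x^2 - (4736/243)x - 68551/8748


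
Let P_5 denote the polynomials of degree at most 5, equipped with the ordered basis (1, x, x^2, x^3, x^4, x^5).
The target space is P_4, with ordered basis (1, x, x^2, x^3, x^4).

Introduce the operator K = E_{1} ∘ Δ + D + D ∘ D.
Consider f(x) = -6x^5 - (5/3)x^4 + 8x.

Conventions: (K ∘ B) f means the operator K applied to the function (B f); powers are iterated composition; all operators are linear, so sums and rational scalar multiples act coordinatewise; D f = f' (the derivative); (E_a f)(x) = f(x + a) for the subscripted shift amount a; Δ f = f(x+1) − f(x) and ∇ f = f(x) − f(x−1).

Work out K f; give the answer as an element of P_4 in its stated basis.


Δ f = -30x^4 - (200/3)x^3 - 70x^2 - (110/3)x + 1/3
E_{1} Δ f = -30x^4 - (560/3)x^3 - 450x^2 - (1490/3)x - 203
D f = -30x^4 - (20/3)x^3 + 8
D f = -30x^4 - (20/3)x^3 + 8
D D f = -120x^3 - 20x^2
(E_{1} ∘ Δ + D + D ∘ D) f = -60x^4 - (940/3)x^3 - 470x^2 - (1490/3)x - 195

g(x) = -60x^4 - (940/3)x^3 - 470x^2 - (1490/3)x - 195


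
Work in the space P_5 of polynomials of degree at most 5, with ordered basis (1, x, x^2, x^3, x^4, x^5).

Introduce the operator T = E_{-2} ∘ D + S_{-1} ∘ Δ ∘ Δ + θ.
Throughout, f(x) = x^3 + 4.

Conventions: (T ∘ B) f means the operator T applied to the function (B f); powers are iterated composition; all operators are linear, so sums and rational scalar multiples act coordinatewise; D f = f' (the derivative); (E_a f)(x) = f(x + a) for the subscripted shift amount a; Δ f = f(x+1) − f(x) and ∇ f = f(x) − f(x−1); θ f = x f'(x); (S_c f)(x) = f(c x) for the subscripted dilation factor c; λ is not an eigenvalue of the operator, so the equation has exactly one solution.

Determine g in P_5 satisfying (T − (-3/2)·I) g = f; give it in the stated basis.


g(x) = (2/9)x^3 - (4/21)x^2 + (184/105)x - 64/45

write g with unknown coordinates in the stated basis and equate coefficients in (T − (-3/2)·I) g = f
solving from the highest basis element down gives g = (2/9)x^3 - (4/21)x^2 + (184/105)x - 64/45
check: T g = (2/3)x^3 + (2/7)x^2 - (92/35)x + 92/15
so T g − (-3/2)·g = x^3 + 4 = f ✓


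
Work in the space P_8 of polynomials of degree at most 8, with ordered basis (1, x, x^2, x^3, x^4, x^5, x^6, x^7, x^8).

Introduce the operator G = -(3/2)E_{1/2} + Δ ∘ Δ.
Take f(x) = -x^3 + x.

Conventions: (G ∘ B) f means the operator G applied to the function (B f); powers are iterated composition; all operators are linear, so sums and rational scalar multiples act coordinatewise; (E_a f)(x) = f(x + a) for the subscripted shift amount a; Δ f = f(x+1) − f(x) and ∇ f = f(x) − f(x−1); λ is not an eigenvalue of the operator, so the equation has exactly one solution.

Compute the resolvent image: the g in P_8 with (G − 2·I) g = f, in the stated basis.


the image equals g(x) = (2/7)x^3 - (9/49)x^2 + (131/686)x + 3345/9604

write g with unknown coordinates in the stated basis and equate coefficients in (G − 2·I) g = f
solving from the highest basis element down gives g = (2/7)x^3 - (9/49)x^2 + (131/686)x + 3345/9604
check: G g = -(3/7)x^3 - (18/49)x^2 + (474/343)x + 3345/4802
so G g − 2·g = -x^3 + x = f ✓


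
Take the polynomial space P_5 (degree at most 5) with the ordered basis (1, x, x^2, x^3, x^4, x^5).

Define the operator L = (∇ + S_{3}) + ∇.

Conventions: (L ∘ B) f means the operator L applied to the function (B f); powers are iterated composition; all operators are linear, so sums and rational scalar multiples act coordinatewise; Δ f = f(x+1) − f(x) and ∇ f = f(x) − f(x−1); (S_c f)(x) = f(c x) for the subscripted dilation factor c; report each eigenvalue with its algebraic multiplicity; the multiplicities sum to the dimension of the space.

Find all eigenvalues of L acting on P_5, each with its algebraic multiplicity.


λ = 1 (multiplicity 1), λ = 3 (multiplicity 1), λ = 9 (multiplicity 1), λ = 27 (multiplicity 1), λ = 81 (multiplicity 1), λ = 243 (multiplicity 1)

image of 1: 1
image of x: 3x + 2
image of x^2: 9x^2 + 4x - 2
image of x^3: 27x^3 + 6x^2 - 6x + 2
image of x^4: 81x^4 + 8x^3 - 12x^2 + 8x - 2
image of x^5: 243x^5 + 10x^4 - 20x^3 + 20x^2 - 10x + 2
the matrix is upper triangular; its diagonal is (1, 3, 9, 27, 81, 243)
for a triangular matrix the eigenvalues are the diagonal entries, with algebraic multiplicity their repetition count


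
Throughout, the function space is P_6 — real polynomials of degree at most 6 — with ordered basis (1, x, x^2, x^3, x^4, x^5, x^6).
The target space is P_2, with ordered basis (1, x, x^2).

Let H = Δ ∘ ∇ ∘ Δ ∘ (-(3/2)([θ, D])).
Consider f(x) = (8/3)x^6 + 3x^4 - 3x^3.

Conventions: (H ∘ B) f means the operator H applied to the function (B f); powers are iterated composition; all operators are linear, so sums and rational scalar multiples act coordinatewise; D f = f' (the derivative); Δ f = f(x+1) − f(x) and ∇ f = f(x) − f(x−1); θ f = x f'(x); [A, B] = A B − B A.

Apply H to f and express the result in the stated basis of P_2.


the image equals g(x) = 1440x^2 + 1440x + 828

D f = 16x^5 + 12x^3 - 9x^2
θ D f = 80x^5 + 36x^3 - 18x^2
θ f = 16x^6 + 12x^4 - 9x^3
D θ f = 96x^5 + 48x^3 - 27x^2
[θ, D] f = -16x^5 - 12x^3 + 9x^2
(-(3/2)([θ, D])) f = 24x^5 + 18x^3 - (27/2)x^2
Δ (-(3/2)([θ, D])) f = 120x^4 + 240x^3 + 294x^2 + 147x + 57/2
∇ Δ (-(3/2)([θ, D])) f = 480x^3 + 348x - 27
Δ ∇ Δ (-(3/2)([θ, D])) f = 1440x^2 + 1440x + 828


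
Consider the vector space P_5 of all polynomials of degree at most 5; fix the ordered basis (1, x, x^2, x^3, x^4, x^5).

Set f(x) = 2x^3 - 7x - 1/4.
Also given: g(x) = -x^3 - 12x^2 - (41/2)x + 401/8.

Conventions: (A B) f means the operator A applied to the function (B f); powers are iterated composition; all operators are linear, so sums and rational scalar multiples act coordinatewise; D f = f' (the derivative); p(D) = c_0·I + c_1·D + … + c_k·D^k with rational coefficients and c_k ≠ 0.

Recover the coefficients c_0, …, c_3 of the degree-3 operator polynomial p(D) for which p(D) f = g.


c_0 = -1/2, c_1 = -2, c_2 = -2, c_3 = 3

D^0 f = 2x^3 - 7x - 1/4
D^1 f = 6x^2 - 7
D^2 f = 12x
D^3 f = 12
matching coefficients of g against c_0 f + c_1 Df + … from the top degree down determines the c_i
solution: c_0 = -1/2, c_1 = -2, c_2 = -2, c_3 = 3


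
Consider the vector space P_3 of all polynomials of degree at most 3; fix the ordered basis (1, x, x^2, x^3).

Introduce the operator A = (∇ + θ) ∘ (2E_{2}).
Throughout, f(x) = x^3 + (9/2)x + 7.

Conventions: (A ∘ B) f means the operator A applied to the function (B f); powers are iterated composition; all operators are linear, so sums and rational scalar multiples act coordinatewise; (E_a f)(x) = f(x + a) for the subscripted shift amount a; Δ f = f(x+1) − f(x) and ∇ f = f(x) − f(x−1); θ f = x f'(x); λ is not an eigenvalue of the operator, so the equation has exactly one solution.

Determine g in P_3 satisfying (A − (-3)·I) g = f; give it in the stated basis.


write g with unknown coordinates in the stated basis and equate coefficients in (A − (-3)·I) g = f
solving from the highest basis element down gives g = (1/9)x^3 - (10/21)x^2 + (233/210)x + 1916/945
check: A g = (2/3)x^3 + (10/7)x^2 + (41/35)x + 289/315
so A g − (-3)·g = x^3 + (9/2)x + 7 = f ✓

g(x) = (1/9)x^3 - (10/21)x^2 + (233/210)x + 1916/945


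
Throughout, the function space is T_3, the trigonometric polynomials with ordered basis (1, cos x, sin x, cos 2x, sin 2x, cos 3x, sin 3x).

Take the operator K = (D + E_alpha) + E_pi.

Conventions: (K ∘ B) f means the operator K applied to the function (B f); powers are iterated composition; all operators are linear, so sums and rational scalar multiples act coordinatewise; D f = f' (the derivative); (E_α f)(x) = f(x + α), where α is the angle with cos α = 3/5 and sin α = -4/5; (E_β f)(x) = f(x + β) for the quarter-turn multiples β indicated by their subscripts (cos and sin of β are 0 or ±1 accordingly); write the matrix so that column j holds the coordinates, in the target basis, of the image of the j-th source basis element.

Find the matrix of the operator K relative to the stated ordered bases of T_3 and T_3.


the matrix is [[2, 0, 0, 0, 0, 0, 0]; [0, -2/5, 1/5, 0, 0, 0, 0]; [0, -1/5, -2/5, 0, 0, 0, 0]; [0, 0, 0, 18/25, 26/25, 0, 0]; [0, 0, 0, -26/25, 18/25, 0, 0]; [0, 0, 0, 0, 0, -242/125, 331/125]; [0, 0, 0, 0, 0, -331/125, -242/125]] (rows listed top to bottom)

image of 1: 2
image of cos x: -(2/5)cos x - (1/5)sin x
image of sin x: (1/5)cos x - (2/5)sin x
image of cos 2x: (18/25)cos 2x - (26/25)sin 2x
image of sin 2x: (26/25)cos 2x + (18/25)sin 2x
image of cos 3x: -(242/125)cos 3x - (331/125)sin 3x
image of sin 3x: (331/125)cos 3x - (242/125)sin 3x
each image's coordinates form column j of the matrix


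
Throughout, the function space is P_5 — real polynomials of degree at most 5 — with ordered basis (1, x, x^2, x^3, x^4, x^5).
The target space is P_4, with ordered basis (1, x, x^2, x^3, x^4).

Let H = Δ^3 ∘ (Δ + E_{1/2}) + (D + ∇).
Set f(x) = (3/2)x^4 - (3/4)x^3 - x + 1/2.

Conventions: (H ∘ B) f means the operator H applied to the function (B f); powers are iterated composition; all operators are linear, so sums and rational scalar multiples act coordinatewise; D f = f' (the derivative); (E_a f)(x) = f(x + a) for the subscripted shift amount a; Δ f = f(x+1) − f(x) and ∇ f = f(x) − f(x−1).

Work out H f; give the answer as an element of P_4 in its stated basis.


Δ f = 6x^3 + (27/4)x^2 + (15/4)x - 1/4
E_{1/2} f = (3/2)x^4 + (9/4)x^3 + (9/8)x^2 - (13/16)x
(Δ + E_{1/2}) f = (3/2)x^4 + (33/4)x^3 + (63/8)x^2 + (47/16)x - 1/4
Δ (Δ + E_{1/2}) f = 6x^3 + (135/4)x^2 + (93/2)x + 329/16
Δ Δ (Δ + E_{1/2}) f = 18x^2 + (171/2)x + 345/4
Δ Δ Δ (Δ + E_{1/2}) f = 36x + 207/2
D f = 6x^3 - (9/4)x^2 - 1
∇ f = 6x^3 - (45/4)x^2 + (33/4)x - 13/4
(D + ∇) f = 12x^3 - (27/2)x^2 + (33/4)x - 17/4
(Δ^3 ∘ (Δ + E_{1/2}) + (D + ∇)) f = 12x^3 - (27/2)x^2 + (177/4)x + 397/4

g(x) = 12x^3 - (27/2)x^2 + (177/4)x + 397/4


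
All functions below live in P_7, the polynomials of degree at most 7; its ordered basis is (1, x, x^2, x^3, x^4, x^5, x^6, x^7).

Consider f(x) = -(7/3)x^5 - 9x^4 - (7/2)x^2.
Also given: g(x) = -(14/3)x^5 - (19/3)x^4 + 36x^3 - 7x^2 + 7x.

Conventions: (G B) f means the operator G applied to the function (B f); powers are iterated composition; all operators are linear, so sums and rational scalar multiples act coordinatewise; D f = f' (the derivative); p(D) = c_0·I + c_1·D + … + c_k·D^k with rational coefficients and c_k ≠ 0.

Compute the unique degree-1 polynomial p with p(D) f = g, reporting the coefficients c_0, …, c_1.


D^0 f = -(7/3)x^5 - 9x^4 - (7/2)x^2
D^1 f = -(35/3)x^4 - 36x^3 - 7x
matching coefficients of g against c_0 f + c_1 Df + … from the top degree down determines the c_i
solution: c_0 = 2, c_1 = -1

p(D) = 2·I − D, i.e. c_0 = 2, c_1 = -1


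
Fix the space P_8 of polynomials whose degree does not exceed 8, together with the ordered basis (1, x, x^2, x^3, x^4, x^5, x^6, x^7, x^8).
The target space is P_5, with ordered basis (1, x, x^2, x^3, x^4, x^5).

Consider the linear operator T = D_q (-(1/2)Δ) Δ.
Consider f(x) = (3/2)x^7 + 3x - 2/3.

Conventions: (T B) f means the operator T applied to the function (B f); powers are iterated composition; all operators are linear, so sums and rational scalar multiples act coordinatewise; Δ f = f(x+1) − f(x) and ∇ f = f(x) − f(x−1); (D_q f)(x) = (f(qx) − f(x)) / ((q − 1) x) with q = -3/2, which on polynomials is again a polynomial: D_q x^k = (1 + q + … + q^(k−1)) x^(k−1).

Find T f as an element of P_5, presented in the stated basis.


Δ f = (21/2)x^6 + (63/2)x^5 + (105/2)x^4 + (105/2)x^3 + (63/2)x^2 + (21/2)x + 9/2
Δ Δ f = 63x^5 + 315x^4 + 735x^3 + 945x^2 + 651x + 189
(-(1/2)Δ) Δ f = -(63/2)x^5 - (315/2)x^4 - (735/2)x^3 - (945/2)x^2 - (651/2)x - 189/2
D_q ((-(1/2)Δ) Δ) f = -(3465/32)x^4 + (4095/16)x^3 - (5145/8)x^2 + (945/4)x - 651/2

g(x) = -(3465/32)x^4 + (4095/16)x^3 - (5145/8)x^2 + (945/4)x - 651/2


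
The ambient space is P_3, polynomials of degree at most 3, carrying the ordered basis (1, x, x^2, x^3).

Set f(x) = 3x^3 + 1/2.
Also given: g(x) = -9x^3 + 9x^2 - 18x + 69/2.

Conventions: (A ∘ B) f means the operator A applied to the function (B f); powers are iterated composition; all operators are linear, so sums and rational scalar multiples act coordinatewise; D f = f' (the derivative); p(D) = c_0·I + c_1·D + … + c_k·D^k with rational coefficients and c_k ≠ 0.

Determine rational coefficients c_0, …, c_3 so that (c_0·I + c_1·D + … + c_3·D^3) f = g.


c_0 = -3, c_1 = 1, c_2 = -1, c_3 = 2

D^0 f = 3x^3 + 1/2
D^1 f = 9x^2
D^2 f = 18x
D^3 f = 18
matching coefficients of g against c_0 f + c_1 Df + … from the top degree down determines the c_i
solution: c_0 = -3, c_1 = 1, c_2 = -1, c_3 = 2
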